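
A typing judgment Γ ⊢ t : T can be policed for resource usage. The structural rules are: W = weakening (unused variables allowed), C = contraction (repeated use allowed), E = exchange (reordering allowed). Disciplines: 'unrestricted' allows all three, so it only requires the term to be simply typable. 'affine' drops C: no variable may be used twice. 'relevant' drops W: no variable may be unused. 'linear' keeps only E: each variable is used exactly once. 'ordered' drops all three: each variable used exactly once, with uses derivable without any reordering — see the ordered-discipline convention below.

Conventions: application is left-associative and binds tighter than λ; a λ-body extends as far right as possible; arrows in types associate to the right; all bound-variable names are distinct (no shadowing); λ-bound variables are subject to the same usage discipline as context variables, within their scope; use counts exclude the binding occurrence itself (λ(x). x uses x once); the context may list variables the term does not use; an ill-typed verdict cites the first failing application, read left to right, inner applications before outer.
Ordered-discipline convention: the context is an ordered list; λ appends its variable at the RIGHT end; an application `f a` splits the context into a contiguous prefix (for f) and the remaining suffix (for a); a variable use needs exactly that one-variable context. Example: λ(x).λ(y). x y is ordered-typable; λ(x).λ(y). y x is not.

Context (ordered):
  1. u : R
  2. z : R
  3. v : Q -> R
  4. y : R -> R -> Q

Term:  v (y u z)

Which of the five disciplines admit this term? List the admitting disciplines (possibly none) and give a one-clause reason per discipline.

accepted by: linear, affine, relevant, unrestricted
counts: u=1, z=1, v=1, y=1
uses in reading order: v, y, u, z
typing: well-typed at R
ordered ✗ (use order v, y, u, z needs exchange)
linear ✓ (single use per variable (u, z, v, y))
affine ✓ (u, z, v, y: no repeats, contraction unneeded)
relevant ✓ (none of u, z, v, y goes unused)
unrestricted ✓ (well-typed at R; no restrictions here)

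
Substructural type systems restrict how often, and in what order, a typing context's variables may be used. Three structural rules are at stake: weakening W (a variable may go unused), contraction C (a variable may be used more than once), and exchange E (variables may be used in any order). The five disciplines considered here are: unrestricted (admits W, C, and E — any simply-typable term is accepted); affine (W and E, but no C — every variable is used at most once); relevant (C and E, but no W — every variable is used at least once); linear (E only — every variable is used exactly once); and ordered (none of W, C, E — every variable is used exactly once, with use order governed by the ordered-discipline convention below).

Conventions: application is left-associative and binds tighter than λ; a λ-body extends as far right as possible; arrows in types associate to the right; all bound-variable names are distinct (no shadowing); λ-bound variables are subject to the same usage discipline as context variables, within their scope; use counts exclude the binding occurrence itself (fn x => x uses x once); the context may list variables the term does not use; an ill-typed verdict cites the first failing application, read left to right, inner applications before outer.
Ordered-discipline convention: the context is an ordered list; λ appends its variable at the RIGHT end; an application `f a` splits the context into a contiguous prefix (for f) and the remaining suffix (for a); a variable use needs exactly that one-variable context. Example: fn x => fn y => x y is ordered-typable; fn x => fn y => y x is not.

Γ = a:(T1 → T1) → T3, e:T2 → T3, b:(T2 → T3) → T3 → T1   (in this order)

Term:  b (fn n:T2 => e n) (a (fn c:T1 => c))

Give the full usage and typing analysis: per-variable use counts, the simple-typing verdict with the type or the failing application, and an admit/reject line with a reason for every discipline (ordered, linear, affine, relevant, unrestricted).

counts: a=1; e=1; b=1; n [bound]=1; c [bound]=1
uses in reading order: b, e, n, a, c
typing: the term checks, with type T1
ordered: ✗, needs exchange: uses follow b, e, n, a, c
linear: ✓, each of a, e, b, n, c used exactly once
affine: ✓, no duplicate uses among a, e, b, n, c
relevant: ✓, a, e, b, n, c: all used, weakening unneeded
unrestricted: ✓, well-typed at T1; no restrictions here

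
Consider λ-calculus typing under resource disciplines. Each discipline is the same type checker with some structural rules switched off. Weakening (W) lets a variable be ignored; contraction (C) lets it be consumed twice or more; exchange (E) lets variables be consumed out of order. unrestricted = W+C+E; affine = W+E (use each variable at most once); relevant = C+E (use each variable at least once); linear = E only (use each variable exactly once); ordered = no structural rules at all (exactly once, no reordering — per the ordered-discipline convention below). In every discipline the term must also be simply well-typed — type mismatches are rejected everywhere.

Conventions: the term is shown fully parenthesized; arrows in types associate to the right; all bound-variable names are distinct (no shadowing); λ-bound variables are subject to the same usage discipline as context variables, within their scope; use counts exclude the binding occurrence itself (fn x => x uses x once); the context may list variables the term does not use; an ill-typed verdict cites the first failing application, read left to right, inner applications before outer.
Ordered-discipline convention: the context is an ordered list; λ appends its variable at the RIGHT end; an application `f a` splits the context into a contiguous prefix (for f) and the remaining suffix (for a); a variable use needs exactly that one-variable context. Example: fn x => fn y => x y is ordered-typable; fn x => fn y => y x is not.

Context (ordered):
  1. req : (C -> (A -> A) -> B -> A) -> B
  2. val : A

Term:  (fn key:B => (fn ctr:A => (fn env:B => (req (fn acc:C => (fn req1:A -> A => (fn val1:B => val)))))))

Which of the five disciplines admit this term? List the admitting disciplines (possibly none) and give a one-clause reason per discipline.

admitted by: affine, unrestricted
use counts: req=1, val=1, key (λ-bound)=0, ctr (λ-bound)=0, env (λ-bound)=0, acc (λ-bound)=0, req1 (λ-bound)=0, val1 (λ-bound)=0
uses in reading order: req, val
typing: the term checks, with type B -> A -> B -> B
ordered: ✗, key, ctr, env, acc, req1, val1 left unused
linear: ✗, key, ctr, env, acc, req1, val1 left unused
affine: ✓, no duplicate uses among req, val, key, ctr, env, acc, req1, val1
relevant: ✗, key, ctr, env, acc, req1, val1 left unused
unrestricted: ✓, type-checks (B -> A -> B -> B) and nothing is barred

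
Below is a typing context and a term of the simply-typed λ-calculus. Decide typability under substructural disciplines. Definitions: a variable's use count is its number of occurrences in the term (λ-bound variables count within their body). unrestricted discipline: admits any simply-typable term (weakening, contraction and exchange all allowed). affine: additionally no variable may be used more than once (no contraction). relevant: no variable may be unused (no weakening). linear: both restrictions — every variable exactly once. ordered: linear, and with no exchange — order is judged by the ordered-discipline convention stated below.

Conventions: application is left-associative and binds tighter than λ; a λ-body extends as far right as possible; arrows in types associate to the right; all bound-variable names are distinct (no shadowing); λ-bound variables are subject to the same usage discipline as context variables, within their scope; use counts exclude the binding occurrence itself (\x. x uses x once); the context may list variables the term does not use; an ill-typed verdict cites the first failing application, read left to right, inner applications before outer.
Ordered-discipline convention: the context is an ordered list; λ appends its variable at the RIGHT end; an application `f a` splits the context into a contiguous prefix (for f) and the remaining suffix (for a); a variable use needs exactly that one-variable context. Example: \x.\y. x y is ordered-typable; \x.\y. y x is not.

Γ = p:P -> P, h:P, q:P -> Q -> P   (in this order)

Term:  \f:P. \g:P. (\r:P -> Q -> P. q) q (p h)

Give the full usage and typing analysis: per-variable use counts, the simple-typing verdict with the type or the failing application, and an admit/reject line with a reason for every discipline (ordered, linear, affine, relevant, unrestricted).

usage: p: 1; h: 1; q: 2; f (bound): 0; g (bound): 0; r (bound): 0
uses in reading order: q, q, p, h
typing: well-typed at P -> P -> Q -> P
ordered: ✗ — q ×2 used more than once (contraction); needs weakening: f, g, r unused
linear: ✗ — q ×2 used more than once (contraction); needs weakening: f, g, r unused
affine: ✗ — q ×2 used more than once (contraction)
relevant: ✗ — needs weakening: f, g, r unused
unrestricted: ✓ — well-typed at P -> P -> Q -> P; no restrictions here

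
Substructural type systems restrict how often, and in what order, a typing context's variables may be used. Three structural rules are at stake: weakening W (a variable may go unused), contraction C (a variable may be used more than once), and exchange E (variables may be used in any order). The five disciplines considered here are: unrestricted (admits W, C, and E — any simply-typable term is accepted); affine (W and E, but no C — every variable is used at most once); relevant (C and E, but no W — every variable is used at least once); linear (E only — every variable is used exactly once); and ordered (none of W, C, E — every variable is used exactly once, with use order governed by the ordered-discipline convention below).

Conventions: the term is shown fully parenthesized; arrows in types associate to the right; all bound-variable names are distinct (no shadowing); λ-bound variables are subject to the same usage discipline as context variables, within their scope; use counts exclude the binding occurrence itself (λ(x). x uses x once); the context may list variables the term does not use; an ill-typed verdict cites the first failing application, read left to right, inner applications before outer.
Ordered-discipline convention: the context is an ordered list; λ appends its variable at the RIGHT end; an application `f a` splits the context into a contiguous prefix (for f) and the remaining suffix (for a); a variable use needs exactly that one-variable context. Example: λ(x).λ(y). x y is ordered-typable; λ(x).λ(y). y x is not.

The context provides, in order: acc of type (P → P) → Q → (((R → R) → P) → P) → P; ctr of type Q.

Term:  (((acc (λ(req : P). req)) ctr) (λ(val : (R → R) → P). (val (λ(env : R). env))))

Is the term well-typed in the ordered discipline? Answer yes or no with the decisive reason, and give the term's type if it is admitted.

yes — acc, ctr, req, val, env once each; derivable with no W/C/E; term : P
counts: acc ×1; ctr ×1; req [bound] ×1; val [bound] ×1; env [bound] ×1
uses in reading order: acc, req, ctr, val, env
typing: well-typed at P
per-discipline verdicts: ordered ✓ · linear ✓ · affine ✓ · relevant ✓ · unrestricted ✓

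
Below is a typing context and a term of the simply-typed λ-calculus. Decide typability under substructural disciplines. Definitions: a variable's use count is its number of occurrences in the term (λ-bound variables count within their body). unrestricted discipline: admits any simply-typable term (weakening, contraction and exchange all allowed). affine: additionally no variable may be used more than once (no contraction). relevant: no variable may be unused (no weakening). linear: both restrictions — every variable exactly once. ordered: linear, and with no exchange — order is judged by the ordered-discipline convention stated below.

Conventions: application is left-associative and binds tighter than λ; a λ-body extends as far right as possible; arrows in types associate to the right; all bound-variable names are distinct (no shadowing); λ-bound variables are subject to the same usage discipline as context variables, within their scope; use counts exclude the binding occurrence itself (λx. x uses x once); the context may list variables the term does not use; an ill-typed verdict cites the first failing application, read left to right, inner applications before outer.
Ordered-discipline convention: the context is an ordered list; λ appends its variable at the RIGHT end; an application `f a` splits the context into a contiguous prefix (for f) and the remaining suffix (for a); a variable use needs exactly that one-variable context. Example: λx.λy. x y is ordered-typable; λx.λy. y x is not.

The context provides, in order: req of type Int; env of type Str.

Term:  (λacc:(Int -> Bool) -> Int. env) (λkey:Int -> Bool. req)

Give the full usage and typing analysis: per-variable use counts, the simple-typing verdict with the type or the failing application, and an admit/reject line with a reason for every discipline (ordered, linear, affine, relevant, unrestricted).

use counts: req: 1, env: 1, acc (bound): 0, key (bound): 0
left-to-right use order: env, req
typing: well-typed — term : Str
ordered ✗ (acc, key left unused)
linear ✗ (acc, key left unused)
affine ✓ (none of req, env, acc, key used more than once)
relevant ✗ (acc, key left unused)
unrestricted ✓ (type-checks (Str) and nothing is barred)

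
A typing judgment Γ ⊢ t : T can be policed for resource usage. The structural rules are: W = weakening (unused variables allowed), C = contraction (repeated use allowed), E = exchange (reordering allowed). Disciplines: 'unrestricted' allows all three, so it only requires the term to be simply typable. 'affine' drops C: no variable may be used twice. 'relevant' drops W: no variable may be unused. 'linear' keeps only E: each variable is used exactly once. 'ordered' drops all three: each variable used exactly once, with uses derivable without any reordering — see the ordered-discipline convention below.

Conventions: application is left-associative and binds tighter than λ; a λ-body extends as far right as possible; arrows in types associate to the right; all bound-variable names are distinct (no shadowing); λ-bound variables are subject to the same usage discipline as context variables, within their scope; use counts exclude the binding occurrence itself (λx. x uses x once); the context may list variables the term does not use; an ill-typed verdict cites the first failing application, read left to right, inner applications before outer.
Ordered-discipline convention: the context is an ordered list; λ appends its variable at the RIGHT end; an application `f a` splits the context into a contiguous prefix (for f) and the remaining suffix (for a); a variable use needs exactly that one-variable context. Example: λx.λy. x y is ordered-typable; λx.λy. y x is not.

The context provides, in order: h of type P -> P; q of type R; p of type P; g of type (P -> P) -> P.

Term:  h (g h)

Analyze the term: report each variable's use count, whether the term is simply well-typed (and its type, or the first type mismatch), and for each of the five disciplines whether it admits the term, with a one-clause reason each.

counts: h: 2×; q: 0×; p: 0×; g: 1×
use order (left to right): h, g, h
typing: the term checks, with type P
ordered: ✗ — uses contraction: h ×2; unused: q, p — weakening required
linear: ✗ — uses contraction: h ×2; unused: q, p — weakening required
affine: ✗ — uses contraction: h ×2
relevant: ✗ — unused: q, p — weakening required
unrestricted: ✓ — typability at P is all that's needed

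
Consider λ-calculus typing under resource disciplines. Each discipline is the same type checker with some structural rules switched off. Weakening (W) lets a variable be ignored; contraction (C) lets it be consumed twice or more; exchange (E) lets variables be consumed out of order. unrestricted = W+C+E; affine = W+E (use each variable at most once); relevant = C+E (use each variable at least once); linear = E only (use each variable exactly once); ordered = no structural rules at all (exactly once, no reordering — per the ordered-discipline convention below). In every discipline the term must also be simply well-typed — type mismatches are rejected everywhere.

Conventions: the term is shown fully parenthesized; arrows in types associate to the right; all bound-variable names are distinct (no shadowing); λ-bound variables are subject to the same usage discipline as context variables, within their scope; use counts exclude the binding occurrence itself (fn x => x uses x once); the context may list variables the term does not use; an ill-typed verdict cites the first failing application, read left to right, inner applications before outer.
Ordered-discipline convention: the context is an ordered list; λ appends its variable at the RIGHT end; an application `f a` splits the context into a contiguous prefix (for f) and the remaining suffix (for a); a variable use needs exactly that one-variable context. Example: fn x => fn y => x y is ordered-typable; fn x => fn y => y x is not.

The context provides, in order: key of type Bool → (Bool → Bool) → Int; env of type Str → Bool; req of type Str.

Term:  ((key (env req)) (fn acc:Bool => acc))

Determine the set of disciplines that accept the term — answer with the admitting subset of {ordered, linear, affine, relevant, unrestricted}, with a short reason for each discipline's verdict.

admitted in: ordered, linear, affine, relevant, unrestricted
use counts: key=1; env=1; req=1; acc [bound]=1
order of uses: key, env, req, acc
typing: well-typed at Int
ordered ✓ (key, env, req, acc: once each, no exchange needed)
linear ✓ (key, env, req, acc: one use apiece)
affine ✓ (at most one use each (key, env, req, acc))
relevant ✓ (key, env, req, acc: all used, weakening unneeded)
unrestricted ✓ (simply typable at Int; W, C, E all held)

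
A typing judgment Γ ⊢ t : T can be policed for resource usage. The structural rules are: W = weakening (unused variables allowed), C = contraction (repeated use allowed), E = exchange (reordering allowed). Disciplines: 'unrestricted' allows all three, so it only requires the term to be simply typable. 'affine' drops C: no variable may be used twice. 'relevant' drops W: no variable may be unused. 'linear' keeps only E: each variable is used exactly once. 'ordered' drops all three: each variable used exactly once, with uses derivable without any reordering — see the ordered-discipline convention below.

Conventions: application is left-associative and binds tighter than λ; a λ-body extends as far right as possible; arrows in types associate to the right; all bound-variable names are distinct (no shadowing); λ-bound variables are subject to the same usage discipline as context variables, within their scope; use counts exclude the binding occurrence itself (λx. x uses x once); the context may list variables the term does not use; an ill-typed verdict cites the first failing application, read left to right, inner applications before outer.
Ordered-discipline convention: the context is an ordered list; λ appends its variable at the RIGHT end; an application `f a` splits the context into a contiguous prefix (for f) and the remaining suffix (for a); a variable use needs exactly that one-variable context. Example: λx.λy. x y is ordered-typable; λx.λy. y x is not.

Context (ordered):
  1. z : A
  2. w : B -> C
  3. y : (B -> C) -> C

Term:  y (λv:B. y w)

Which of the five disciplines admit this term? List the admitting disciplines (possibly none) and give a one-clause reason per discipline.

admitted in: unrestricted
variable uses: z=0; w=1; y=2; v [bound]=0
left-to-right use order: y, y, w
typing: well-typed — term : C
ordered ✗ (repeated use of y ×2; z, v never used (weakening))
linear ✗ (repeated use of y ×2; z, v never used (weakening))
affine ✗ (repeated use of y ×2)
relevant ✗ (z, v never used (weakening))
unrestricted ✓ (well-typed at C; no restrictions here)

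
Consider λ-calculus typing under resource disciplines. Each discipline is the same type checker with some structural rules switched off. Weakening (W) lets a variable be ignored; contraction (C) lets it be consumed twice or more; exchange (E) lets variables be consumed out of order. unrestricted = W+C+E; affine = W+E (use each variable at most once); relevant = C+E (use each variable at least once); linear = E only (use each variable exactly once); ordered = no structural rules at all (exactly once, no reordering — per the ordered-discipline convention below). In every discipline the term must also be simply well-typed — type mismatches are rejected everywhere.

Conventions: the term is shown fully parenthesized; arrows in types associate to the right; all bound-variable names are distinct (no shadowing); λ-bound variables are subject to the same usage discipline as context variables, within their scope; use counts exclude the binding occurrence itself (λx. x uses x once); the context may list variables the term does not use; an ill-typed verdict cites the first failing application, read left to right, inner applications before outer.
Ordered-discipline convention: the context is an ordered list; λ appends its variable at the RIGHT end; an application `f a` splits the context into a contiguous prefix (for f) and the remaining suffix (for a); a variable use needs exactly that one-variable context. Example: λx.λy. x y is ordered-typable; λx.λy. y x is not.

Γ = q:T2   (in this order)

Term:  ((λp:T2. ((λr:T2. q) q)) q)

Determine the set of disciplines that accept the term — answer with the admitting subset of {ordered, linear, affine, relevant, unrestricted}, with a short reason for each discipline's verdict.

admitting disciplines: unrestricted
variable uses: q: 3×; p (λ-bound): 0×; r (λ-bound): 0×
left-to-right use order: q, q, q
typing: well-typed — term : T2
ordered ✗ (uses contraction: q ×3; p, r never used (weakening))
linear ✗ (uses contraction: q ×3; p, r never used (weakening))
affine ✗ (uses contraction: q ×3)
relevant ✗ (p, r never used (weakening))
unrestricted ✓ (typability at T2 is all that's needed)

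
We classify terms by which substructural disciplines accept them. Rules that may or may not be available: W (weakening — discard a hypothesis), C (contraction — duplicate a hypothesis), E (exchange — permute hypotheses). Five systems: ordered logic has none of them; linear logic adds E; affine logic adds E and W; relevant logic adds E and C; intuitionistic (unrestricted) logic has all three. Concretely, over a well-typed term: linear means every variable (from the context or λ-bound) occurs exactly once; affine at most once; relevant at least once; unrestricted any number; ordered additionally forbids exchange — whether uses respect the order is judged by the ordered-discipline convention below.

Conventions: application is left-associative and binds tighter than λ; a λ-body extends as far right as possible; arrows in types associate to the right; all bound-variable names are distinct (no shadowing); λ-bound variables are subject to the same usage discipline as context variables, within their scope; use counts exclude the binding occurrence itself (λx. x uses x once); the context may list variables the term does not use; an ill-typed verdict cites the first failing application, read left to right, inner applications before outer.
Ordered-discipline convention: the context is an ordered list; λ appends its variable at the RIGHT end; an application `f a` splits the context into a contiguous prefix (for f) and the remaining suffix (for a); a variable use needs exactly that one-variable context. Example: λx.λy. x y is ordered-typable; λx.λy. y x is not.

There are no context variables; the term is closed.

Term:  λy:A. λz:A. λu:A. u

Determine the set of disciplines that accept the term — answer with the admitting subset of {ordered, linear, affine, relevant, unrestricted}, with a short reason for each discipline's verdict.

admitting disciplines: affine, unrestricted
usage: y (bound) ×0; z (bound) ×0; u (bound) ×1
uses in reading order: u
typing: the term checks, with type A → A → A → A
ordered: ✗, unused: y, z — weakening required
linear: ✗, unused: y, z — weakening required
affine: ✓, at most one use each (y, z, u)
relevant: ✗, unused: y, z — weakening required
unrestricted: ✓, type-checks (A → A → A → A) and nothing is barred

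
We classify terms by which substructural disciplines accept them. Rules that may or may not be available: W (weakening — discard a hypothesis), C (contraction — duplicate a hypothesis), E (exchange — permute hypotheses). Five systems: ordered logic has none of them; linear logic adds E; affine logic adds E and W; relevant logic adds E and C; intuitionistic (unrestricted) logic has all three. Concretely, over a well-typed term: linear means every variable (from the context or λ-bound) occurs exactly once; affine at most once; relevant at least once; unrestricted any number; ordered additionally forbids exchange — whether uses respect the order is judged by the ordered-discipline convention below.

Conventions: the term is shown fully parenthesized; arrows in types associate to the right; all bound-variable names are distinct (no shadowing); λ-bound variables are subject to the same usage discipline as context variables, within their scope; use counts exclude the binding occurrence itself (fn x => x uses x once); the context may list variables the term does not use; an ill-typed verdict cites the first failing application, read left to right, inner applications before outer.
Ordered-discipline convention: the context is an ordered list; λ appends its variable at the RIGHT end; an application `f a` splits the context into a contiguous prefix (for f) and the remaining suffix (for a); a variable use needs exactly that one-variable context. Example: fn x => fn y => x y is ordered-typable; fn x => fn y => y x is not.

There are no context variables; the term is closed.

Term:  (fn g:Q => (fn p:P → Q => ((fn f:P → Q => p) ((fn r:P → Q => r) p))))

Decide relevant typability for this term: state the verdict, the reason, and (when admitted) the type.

no — needs weakening: g, f unused
use counts: g (λ-bound): 0, p (λ-bound): 2, f (λ-bound): 0, r (λ-bound): 1
use order (left to right): p, r, p
typing: well-typed — term : Q → (P → Q) → P → Q
all disciplines: ordered ✗ · linear ✗ · affine ✗ · relevant ✗ · unrestricted ✓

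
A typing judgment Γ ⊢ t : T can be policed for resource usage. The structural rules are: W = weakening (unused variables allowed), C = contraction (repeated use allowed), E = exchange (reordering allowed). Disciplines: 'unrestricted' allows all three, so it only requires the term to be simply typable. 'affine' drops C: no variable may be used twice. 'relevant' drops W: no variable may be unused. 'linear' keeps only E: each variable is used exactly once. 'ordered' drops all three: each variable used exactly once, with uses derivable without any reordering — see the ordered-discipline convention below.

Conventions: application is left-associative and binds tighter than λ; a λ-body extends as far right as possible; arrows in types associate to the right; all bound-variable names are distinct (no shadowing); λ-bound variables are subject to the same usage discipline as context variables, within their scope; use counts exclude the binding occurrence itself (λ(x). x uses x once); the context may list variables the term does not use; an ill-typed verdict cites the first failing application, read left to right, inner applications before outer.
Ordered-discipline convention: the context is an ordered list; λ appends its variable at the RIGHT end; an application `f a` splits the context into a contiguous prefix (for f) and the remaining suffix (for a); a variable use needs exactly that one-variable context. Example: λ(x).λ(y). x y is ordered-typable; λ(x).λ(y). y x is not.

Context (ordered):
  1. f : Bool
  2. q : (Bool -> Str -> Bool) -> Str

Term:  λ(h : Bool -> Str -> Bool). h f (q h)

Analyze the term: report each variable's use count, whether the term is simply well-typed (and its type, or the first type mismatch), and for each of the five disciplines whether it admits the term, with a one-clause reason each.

usage: f ×1, q ×1, h [bound] ×2
uses in reading order: h, f, q, h
typing: the term checks, with type (Bool -> Str -> Bool) -> Bool
ordered: ✗, needs contraction — h ×2
linear: ✗, needs contraction — h ×2
affine: ✗, needs contraction — h ×2
relevant: ✓, at least one use each (f, q, h)
unrestricted: ✓, simply typable at (Bool -> Str -> Bool) -> Bool; W, C, E all held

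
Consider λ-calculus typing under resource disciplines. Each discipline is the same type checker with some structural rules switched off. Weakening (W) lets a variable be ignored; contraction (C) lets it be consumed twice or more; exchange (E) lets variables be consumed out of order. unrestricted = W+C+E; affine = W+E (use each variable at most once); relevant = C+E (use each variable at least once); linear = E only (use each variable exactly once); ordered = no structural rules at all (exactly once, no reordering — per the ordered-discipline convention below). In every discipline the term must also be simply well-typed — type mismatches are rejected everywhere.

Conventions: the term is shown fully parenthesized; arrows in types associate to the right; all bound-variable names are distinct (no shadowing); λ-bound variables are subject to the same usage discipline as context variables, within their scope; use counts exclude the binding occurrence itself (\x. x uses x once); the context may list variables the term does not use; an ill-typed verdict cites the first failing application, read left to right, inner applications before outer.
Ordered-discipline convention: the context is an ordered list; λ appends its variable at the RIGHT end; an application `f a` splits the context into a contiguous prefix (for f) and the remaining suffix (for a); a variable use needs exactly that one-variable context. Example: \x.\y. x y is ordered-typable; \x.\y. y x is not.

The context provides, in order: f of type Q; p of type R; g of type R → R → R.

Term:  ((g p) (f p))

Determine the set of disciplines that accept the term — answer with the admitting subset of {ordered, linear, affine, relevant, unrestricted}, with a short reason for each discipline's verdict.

accepted by: none
variable uses: f: 1×, p: 2×, g: 1×
use order (left to right): g, p, f, p
typing: ill-typed: non-arrow in function slot: Q
ordered ✗ (not simply typable)
linear ✗ (fails simple typing)
affine ✗ (a type mismatch blocks all five)
relevant ✗ (the type mismatch rejects it)
unrestricted ✗ (not simply typable)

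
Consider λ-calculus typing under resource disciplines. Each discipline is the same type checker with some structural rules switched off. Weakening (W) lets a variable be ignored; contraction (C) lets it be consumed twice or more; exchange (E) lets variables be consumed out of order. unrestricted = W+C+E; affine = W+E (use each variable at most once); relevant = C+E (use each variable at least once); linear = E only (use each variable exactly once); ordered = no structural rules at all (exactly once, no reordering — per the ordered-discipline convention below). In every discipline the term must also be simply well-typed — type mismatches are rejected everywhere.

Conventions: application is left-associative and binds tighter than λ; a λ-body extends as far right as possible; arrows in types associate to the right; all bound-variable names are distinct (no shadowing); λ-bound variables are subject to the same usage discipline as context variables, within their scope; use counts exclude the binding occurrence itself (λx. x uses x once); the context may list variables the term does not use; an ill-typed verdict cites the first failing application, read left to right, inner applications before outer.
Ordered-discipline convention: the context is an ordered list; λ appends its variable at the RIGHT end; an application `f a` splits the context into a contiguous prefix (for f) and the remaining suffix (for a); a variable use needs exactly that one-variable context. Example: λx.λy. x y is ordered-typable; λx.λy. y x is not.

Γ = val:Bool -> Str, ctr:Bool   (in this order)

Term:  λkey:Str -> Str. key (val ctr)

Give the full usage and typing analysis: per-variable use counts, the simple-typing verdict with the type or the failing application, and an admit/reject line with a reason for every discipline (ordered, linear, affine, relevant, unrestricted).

variable uses: val: 1×; ctr: 1×; key (bound): 1×
left-to-right use order: key, val, ctr
typing: ✓ — (Str -> Str) -> Str
ordered: ✗, no contiguous prefix/suffix split fits key, val, ctr
linear: ✓, each of val, ctr, key used exactly once
affine: ✓, none of val, ctr, key used more than once
relevant: ✓, val, ctr, key: all used, weakening unneeded
unrestricted: ✓, simply typable at (Str -> Str) -> Str; W, C, E all held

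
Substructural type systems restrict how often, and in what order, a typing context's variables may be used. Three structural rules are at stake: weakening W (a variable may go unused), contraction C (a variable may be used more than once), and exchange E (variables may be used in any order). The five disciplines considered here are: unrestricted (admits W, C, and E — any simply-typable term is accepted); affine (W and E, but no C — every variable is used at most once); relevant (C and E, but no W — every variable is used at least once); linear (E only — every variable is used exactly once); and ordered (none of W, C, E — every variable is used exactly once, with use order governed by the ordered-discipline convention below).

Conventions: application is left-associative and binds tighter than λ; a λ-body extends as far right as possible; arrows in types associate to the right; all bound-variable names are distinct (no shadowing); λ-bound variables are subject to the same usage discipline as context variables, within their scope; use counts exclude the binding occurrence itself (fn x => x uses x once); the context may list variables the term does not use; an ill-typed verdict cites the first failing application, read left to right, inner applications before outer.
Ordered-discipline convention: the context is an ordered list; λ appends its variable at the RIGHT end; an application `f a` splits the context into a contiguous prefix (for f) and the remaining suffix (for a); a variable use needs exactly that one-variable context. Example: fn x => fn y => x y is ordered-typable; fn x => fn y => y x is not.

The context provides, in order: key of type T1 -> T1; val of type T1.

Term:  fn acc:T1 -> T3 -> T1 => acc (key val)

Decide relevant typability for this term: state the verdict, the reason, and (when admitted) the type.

yes — none of key, val, acc goes unused; term : (T1 -> T3 -> T1) -> T3 -> T1
counts: key=1; val=1; acc (bound)=1
uses in reading order: acc, key, val
typing: well-typed at (T1 -> T3 -> T1) -> T3 -> T1
all disciplines: ordered ✗ | linear ✓ | affine ✓ | relevant ✓ | unrestricted ✓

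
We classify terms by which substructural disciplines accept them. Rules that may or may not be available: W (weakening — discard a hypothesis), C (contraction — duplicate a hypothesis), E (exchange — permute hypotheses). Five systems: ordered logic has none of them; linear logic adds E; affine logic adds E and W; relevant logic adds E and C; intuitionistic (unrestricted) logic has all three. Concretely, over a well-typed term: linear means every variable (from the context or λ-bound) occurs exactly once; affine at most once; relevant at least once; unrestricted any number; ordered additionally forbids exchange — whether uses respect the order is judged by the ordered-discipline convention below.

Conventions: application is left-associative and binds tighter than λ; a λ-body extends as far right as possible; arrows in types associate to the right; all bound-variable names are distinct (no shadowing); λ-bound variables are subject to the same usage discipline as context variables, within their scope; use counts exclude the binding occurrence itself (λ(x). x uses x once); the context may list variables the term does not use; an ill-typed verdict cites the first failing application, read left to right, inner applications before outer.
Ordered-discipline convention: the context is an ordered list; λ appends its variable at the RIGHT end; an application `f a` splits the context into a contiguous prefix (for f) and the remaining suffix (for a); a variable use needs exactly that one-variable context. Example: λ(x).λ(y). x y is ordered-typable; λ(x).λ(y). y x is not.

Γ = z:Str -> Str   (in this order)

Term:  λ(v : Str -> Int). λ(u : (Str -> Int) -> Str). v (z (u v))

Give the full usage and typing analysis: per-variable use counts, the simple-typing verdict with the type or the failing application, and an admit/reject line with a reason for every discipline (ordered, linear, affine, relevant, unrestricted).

usage: z: 1×; v (bound): 2×; u (bound): 1×
uses in reading order: v, z, u, v
typing: ✓ — (Str -> Int) -> ((Str -> Int) -> Str) -> Int
ordered: ✗ — repeated use of v ×2
linear: ✗ — repeated use of v ×2
affine: ✗ — repeated use of v ×2
relevant: ✓ — none of z, v, u goes unused
unrestricted: ✓ — simply typable at (Str -> Int) -> ((Str -> Int) -> Str) -> Int; W, C, E all held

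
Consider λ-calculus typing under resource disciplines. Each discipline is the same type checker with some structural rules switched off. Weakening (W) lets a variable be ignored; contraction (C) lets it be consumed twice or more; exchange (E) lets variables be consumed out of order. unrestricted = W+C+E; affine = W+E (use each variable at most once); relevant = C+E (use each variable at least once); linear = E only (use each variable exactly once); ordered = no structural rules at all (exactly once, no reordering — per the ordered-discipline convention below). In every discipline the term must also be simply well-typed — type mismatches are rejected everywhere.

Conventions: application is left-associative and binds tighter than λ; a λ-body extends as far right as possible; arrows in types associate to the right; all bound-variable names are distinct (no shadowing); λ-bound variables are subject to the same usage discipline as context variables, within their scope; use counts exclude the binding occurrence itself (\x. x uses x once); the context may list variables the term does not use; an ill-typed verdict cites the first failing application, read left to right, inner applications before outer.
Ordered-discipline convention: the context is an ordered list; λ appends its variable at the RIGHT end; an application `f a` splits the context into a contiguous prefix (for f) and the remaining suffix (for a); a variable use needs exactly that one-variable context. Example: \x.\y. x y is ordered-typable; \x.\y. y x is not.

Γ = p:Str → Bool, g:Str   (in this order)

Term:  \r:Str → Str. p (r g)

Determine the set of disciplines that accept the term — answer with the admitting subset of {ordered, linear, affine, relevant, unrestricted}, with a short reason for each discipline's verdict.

admitted in: linear, affine, relevant, unrestricted
counts: p: 1×, g: 1×, r [bound]: 1×
order of uses: p, r, g
typing: well-typed at (Str → Str) → Bool
ordered ✗ (no contiguous prefix/suffix split fits p, r, g)
linear ✓ (each of p, g, r used exactly once)
affine ✓ (p, g, r: no repeats, contraction unneeded)
relevant ✓ (every one of p, g, r appears)
unrestricted ✓ (typability at (Str → Str) → Bool is all that's needed)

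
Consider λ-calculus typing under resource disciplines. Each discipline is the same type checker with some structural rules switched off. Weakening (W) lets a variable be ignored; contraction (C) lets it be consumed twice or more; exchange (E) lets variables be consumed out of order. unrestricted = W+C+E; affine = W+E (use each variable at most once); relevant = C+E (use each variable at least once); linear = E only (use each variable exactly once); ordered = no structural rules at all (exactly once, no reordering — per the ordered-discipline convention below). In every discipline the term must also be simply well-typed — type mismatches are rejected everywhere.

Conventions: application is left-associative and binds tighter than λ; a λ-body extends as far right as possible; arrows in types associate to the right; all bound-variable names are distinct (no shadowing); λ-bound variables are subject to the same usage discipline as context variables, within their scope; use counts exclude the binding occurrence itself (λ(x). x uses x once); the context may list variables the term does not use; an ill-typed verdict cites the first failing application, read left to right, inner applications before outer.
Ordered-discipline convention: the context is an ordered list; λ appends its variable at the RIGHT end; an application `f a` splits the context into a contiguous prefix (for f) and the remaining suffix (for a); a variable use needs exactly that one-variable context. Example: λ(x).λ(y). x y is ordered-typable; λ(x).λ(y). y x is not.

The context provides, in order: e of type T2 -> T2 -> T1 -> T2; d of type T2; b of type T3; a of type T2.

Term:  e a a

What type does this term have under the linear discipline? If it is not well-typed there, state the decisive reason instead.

not well-typed under linear — needs contraction — a ×2; needs weakening: d, b unused
use counts: e ×1, d ×0, b ×0, a ×2
use order (left to right): e, a, a
typing: ✓ — T1 -> T2
all disciplines: ordered ✗; linear ✗; affine ✗; relevant ✗; unrestricted ✓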